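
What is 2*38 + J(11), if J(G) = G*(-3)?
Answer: 43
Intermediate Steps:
J(G) = -3*G
2*38 + J(11) = 2*38 - 3*11 = 76 - 33 = 43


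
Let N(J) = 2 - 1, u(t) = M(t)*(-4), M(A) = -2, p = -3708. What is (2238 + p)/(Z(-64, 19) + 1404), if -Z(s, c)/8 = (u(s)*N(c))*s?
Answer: -147/550 ≈ -0.26727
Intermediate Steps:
u(t) = 8 (u(t) = -2*(-4) = 8)
N(J) = 1
Z(s, c) = -64*s (Z(s, c) = -8*8*1*s = -64*s)
(2238 + p)/(Z(-64, 19) + 1404) = (2238 - 3708)/(-64*(-64) + 1404) = -1470/(4096 + 1404) = -1470/5500 = -1470*1/5500 = -147/550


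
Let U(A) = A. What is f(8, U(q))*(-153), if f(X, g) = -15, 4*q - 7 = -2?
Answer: 2295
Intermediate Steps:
q = 5/4 (q = 7/4 + (¼)*(-2) = 7/4 - ½ = 5/4 ≈ 1.2500)
f(8, U(q))*(-153) = -15*(-153) = 2295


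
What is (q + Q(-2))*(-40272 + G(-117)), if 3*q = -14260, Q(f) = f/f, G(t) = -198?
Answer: 192326930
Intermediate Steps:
Q(f) = 1
q = -14260/3 (q = (1/3)*(-14260) = -14260/3 ≈ -4753.3)
(q + Q(-2))*(-40272 + G(-117)) = (-14260/3 + 1)*(-40272 - 198) = -14257/3*(-40470) = 192326930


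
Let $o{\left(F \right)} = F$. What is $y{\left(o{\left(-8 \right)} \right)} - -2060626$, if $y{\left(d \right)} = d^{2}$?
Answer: $2060690$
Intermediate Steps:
$y{\left(o{\left(-8 \right)} \right)} - -2060626 = \left(-8\right)^{2} - -2060626 = 64 + 2060626 = 2060690$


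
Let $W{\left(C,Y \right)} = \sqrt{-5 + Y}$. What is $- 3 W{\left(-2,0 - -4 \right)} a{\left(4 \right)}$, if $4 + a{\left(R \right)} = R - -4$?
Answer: $- 12 i \approx - 12.0 i$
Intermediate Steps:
$a{\left(R \right)} = R$ ($a{\left(R \right)} = -4 + \left(R - -4\right) = -4 + \left(R + 4\right) = -4 + \left(4 + R\right) = R$)
$- 3 W{\left(-2,0 - -4 \right)} a{\left(4 \right)} = - 3 \sqrt{-5 + \left(0 - -4\right)} 4 = - 3 \sqrt{-5 + \left(0 + 4\right)} 4 = - 3 \sqrt{-5 + 4} \cdot 4 = - 3 \sqrt{-1} \cdot 4 = - 3 i 4 = - 12 i$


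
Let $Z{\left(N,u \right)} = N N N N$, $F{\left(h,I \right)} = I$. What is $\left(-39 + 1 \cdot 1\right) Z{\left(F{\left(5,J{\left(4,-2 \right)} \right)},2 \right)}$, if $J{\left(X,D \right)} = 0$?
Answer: $0$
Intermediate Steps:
$Z{\left(N,u \right)} = N^{4}$ ($Z{\left(N,u \right)} = N^{2} N^{2} = N^{4}$)
$\left(-39 + 1 \cdot 1\right) Z{\left(F{\left(5,J{\left(4,-2 \right)} \right)},2 \right)} = \left(-39 + 1 \cdot 1\right) 0^{4} = \left(-39 + 1\right) 0 = \left(-38\right) 0 = 0$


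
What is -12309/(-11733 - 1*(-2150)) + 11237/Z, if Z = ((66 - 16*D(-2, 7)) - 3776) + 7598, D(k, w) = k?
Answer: 22276493/5366480 ≈ 4.1510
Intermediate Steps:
Z = 3920 (Z = ((66 - 16*(-2)) - 3776) + 7598 = ((66 + 32) - 3776) + 7598 = (98 - 3776) + 7598 = -3678 + 7598 = 3920)
-12309/(-11733 - 1*(-2150)) + 11237/Z = -12309/(-11733 - 1*(-2150)) + 11237/3920 = -12309/(-11733 + 2150) + 11237*(1/3920) = -12309/(-9583) + 11237/3920 = -12309*(-1/9583) + 11237/3920 = 12309/9583 + 11237/3920 = 22276493/5366480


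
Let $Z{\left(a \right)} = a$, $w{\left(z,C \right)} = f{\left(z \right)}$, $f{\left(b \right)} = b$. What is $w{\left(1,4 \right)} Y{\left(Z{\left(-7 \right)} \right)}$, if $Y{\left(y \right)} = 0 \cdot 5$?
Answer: $0$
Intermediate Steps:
$w{\left(z,C \right)} = z$
$Y{\left(y \right)} = 0$
$w{\left(1,4 \right)} Y{\left(Z{\left(-7 \right)} \right)} = 1 \cdot 0 = 0$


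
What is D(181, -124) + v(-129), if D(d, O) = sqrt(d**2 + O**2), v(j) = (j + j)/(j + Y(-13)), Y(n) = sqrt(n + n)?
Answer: 33282/16667 + sqrt(48137) + 258*I*sqrt(26)/16667 ≈ 221.4 + 0.078931*I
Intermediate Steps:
Y(n) = sqrt(2)*sqrt(n) (Y(n) = sqrt(2*n) = sqrt(2)*sqrt(n))
v(j) = 2*j/(j + I*sqrt(26)) (v(j) = (j + j)/(j + sqrt(2)*sqrt(-13)) = (2*j)/(j + sqrt(2)*(I*sqrt(13))) = (2*j)/(j + I*sqrt(26)) = 2*j/(j + I*sqrt(26)))
D(d, O) = sqrt(O**2 + d**2)
D(181, -124) + v(-129) = sqrt((-124)**2 + 181**2) + 2*(-129)/(-129 + I*sqrt(26)) = sqrt(15376 + 32761) - 258/(-129 + I*sqrt(26)) = sqrt(48137) - 258/(-129 + I*sqrt(26))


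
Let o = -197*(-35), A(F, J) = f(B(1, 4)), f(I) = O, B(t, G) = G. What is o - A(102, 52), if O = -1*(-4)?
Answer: 6891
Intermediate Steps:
O = 4
f(I) = 4
A(F, J) = 4
o = 6895
o - A(102, 52) = 6895 - 1*4 = 6895 - 4 = 6891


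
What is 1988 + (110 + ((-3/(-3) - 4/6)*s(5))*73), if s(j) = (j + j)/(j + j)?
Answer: 6367/3 ≈ 2122.3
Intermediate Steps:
s(j) = 1 (s(j) = (2*j)/((2*j)) = (2*j)*(1/(2*j)) = 1)
1988 + (110 + ((-3/(-3) - 4/6)*s(5))*73) = 1988 + (110 + ((-3/(-3) - 4/6)*1)*73) = 1988 + (110 + ((-3*(-⅓) - 4*⅙)*1)*73) = 1988 + (110 + ((1 - ⅔)*1)*73) = 1988 + (110 + ((⅓)*1)*73) = 1988 + (110 + (⅓)*73) = 1988 + (110 + 73/3) = 1988 + 403/3 = 6367/3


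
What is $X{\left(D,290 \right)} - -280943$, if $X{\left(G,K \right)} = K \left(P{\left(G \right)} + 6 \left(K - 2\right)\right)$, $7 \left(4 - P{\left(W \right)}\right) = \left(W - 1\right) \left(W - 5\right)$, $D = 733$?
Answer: $-21293897$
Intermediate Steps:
$P{\left(W \right)} = 4 - \frac{\left(-1 + W\right) \left(-5 + W\right)}{7}$ ($P{\left(W \right)} = 4 - \frac{\left(W - 1\right) \left(W - 5\right)}{7} = 4 - \frac{\left(-1 + W\right) \left(-5 + W\right)}{7}$)
$X{\left(G,K \right)} = K \left(- \frac{61}{7} + 6 K - \frac{G^{2}}{7} + \frac{6 G}{7}\right)$ ($X{\left(G,K \right)} = K \left(\left(\frac{23}{7} - \frac{G^{2}}{7} + \frac{6 G}{7}\right) + 6 \left(K - 2\right)\right) = K \left(\left(\frac{23}{7} - \frac{G^{2}}{7} + \frac{6 G}{7}\right) + 6 \left(-2 + K\right)\right) = K \left(\left(\frac{23}{7} - \frac{G^{2}}{7} + \frac{6 G}{7}\right) + \left(-12 + 6 K\right)\right) = K \left(- \frac{61}{7} + 6 K - \frac{G^{2}}{7} + \frac{6 G}{7}\right)$)
$X{\left(D,290 \right)} - -280943 = \frac{1}{7} \cdot 290 \left(-61 - 733^{2} + 6 \cdot 733 + 42 \cdot 290\right) - -280943 = \frac{1}{7} \cdot 290 \left(-61 - 537289 + 4398 + 12180\right) + 280943 = \frac{1}{7} \cdot 290 \left(-520772\right) + 280943 = -21574840 + 280943 = -21293897$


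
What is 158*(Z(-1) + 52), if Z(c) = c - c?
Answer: 8216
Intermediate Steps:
Z(c) = 0
158*(Z(-1) + 52) = 158*(0 + 52) = 158*52 = 8216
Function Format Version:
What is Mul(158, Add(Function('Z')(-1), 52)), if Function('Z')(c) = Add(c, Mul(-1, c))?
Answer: 8216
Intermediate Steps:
Function('Z')(c) = 0
Mul(158, Add(Function('Z')(-1), 52)) = Mul(158, Add(0, 52)) = Mul(158, 52) = 8216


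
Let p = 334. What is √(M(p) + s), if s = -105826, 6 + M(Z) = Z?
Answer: 3*I*√11722 ≈ 324.8*I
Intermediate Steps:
M(Z) = -6 + Z
√(M(p) + s) = √((-6 + 334) - 105826) = √(328 - 105826) = √(-105498) = 3*I*√11722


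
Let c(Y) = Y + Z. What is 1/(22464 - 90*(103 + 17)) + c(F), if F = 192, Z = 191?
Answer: 4467313/11664 ≈ 383.00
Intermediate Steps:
c(Y) = 191 + Y (c(Y) = Y + 191 = 191 + Y)
1/(22464 - 90*(103 + 17)) + c(F) = 1/(22464 - 90*(103 + 17)) + (191 + 192) = 1/(22464 - 90*120) + 383 = 1/(22464 - 10800) + 383 = 1/11664 + 383 = 4467313/11664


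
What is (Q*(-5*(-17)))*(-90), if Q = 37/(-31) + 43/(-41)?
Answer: 21802500/1271 ≈ 17154.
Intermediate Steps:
Q = -2850/1271 (Q = 37*(-1/31) + 43*(-1/41) = -37/31 - 43/41 = -2850/1271 ≈ -2.2423)
(Q*(-5*(-17)))*(-90) = -(-14250)*(-17)/1271*(-90) = -2850/1271*85*(-90) = -242250/1271*(-90) = 21802500/1271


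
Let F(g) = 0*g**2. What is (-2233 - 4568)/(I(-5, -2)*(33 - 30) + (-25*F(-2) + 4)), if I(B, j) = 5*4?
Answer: -6801/64 ≈ -106.27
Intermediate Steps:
I(B, j) = 20
F(g) = 0
(-2233 - 4568)/(I(-5, -2)*(33 - 30) + (-25*F(-2) + 4)) = (-2233 - 4568)/(20*(33 - 30) + (-25*0 + 4)) = -6801/(20*3 + (0 + 4)) = -6801/(60 + 4) = -6801/64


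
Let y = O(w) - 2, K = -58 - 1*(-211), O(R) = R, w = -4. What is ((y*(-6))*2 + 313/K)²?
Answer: 128346241/23409 ≈ 5482.8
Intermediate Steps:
K = 153 (K = -58 + 211 = 153)
y = -6 (y = -4 - 2 = -6)
((y*(-6))*2 + 313/K)² = (-6*(-6)*2 + 313/153)² = (36*2 + 313*(1/153))² = (72 + 313/153)² = (11329/153)² = 128346241/23409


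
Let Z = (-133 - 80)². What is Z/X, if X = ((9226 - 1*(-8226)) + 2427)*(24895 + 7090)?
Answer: 45369/635829815 ≈ 7.1354e-5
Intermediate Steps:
Z = 45369 (Z = (-213)² = 45369)
X = 635829815 (X = ((9226 + 8226) + 2427)*31985 = (17452 + 2427)*31985 = 19879*31985 = 635829815)
Z/X = 45369/635829815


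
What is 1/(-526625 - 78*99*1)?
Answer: -1/534347 ≈ -1.8714e-6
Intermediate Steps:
1/(-526625 - 78*99*1) = 1/(-526625 - 7722*1) = 1/(-526625 - 7722) = 1/(-534347) = -1/534347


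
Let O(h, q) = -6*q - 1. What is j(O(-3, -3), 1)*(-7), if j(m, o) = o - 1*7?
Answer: 42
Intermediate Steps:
O(h, q) = -1 - 6*q
j(m, o) = -7 + o (j(m, o) = o - 7 = -7 + o)
j(O(-3, -3), 1)*(-7) = (-7 + 1)*(-7) = -6*(-7) = 42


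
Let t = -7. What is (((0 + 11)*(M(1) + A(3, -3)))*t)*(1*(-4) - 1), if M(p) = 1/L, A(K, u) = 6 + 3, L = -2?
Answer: 6545/2 ≈ 3272.5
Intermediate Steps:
A(K, u) = 9
M(p) = -1/2 (M(p) = 1/(-2) = -1/2)
(((0 + 11)*(M(1) + A(3, -3)))*t)*(1*(-4) - 1) = (((0 + 11)*(-1/2 + 9))*(-7))*(1*(-4) - 1) = ((11*(17/2))*(-7))*(-4 - 1) = ((187/2)*(-7))*(-5) = -1309/2*(-5) = 6545/2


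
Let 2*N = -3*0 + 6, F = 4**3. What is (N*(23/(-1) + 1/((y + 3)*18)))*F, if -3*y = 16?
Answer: -30944/7 ≈ -4420.6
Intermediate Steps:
y = -16/3 (y = -1/3*16 = -16/3 ≈ -5.3333)
F = 64
N = 3 (N = (-3*0 + 6)/2 = (0 + 6)/2 = (1/2)*6 = 3)
(N*(23/(-1) + 1/((y + 3)*18)))*F = (3*(23/(-1) + 1/((-16/3 + 3)*18)))*64 = (3*(23*(-1) + (1/18)/(-7/3)))*64 = (3*(-23 - 3/7*1/18))*64 = (3*(-23 - 1/42))*64 = (3*(-967/42))*64 = -967/14*64 = -30944/7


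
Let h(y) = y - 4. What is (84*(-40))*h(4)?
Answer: 0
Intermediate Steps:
h(y) = -4 + y
(84*(-40))*h(4) = (84*(-40))*(-4 + 4) = -3360*0 = 0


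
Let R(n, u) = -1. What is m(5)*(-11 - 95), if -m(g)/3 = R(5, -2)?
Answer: -318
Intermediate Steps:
m(g) = 3 (m(g) = -3*(-1) = 3)
m(5)*(-11 - 95) = 3*(-11 - 95) = 3*(-106) = -318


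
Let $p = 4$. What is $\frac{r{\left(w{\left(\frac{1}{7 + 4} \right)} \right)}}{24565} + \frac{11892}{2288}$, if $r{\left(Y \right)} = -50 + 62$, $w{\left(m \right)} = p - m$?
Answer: $\frac{73038609}{14051180} \approx 5.198$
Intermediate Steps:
$w{\left(m \right)} = 4 - m$
$r{\left(Y \right)} = 12$
$\frac{r{\left(w{\left(\frac{1}{7 + 4} \right)} \right)}}{24565} + \frac{11892}{2288} = \frac{12}{24565} + \frac{11892}{2288} = 12 \cdot \frac{1}{24565} + 11892 \cdot \frac{1}{2288} = \frac{12}{24565} + \frac{2973}{572} = \frac{73038609}{14051180}$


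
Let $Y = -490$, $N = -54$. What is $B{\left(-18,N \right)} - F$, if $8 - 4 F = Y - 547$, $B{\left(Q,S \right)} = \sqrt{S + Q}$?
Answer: $- \frac{1045}{4} + 6 i \sqrt{2} \approx -261.25 + 8.4853 i$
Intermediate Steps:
$B{\left(Q,S \right)} = \sqrt{Q + S}$
$F = \frac{1045}{4}$ ($F = 2 - \frac{-490 - 547}{4} = 2 - - \frac{1037}{4} = 2 + \frac{1037}{4} = \frac{1045}{4} \approx 261.25$)
$B{\left(-18,N \right)} - F = \sqrt{-18 - 54} - \frac{1045}{4} = \sqrt{-72} - \frac{1045}{4} = 6 i \sqrt{2} - \frac{1045}{4} = - \frac{1045}{4} + 6 i \sqrt{2}$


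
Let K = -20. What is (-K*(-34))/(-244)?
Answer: 170/61 ≈ 2.7869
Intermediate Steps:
(-K*(-34))/(-244) = (-1*(-20)*(-34))/(-244) = (20*(-34))*(-1/244) = -680*(-1/244) = 170/61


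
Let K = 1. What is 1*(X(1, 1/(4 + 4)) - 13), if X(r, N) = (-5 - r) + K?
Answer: -18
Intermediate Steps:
X(r, N) = -4 - r (X(r, N) = (-5 - r) + 1 = -4 - r)
1*(X(1, 1/(4 + 4)) - 13) = 1*((-4 - 1*1) - 13) = 1*((-4 - 1) - 13) = 1*(-5 - 13) = 1*(-18) = -18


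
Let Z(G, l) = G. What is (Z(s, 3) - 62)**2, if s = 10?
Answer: 2704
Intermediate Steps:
(Z(s, 3) - 62)**2 = (10 - 62)**2 = (-52)**2 = 2704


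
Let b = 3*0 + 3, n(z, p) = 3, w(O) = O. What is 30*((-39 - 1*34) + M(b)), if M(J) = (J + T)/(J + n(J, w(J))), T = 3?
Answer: -2160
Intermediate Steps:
b = 3 (b = 0 + 3 = 3)
M(J) = 1 (M(J) = (J + 3)/(J + 3) = (3 + J)/(3 + J) = 1)
30*((-39 - 1*34) + M(b)) = 30*((-39 - 1*34) + 1) = 30*((-39 - 34) + 1) = 30*(-73 + 1) = 30*(-72) = -2160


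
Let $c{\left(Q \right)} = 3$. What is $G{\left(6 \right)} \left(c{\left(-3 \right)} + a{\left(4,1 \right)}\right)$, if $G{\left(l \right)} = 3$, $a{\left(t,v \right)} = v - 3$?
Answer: $3$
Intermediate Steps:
$a{\left(t,v \right)} = -3 + v$
$G{\left(6 \right)} \left(c{\left(-3 \right)} + a{\left(4,1 \right)}\right) = 3 \left(3 + \left(-3 + 1\right)\right) = 3 \left(3 - 2\right) = 3 \cdot 1 = 3$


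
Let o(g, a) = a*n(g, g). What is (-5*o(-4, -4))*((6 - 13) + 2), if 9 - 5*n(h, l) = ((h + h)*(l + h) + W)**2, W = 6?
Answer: 97820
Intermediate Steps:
n(h, l) = 9/5 - (6 + 2*h*(h + l))**2/5 (n(h, l) = 9/5 - ((h + h)*(l + h) + 6)**2/5 = 9/5 - ((2*h)*(h + l) + 6)**2/5 = 9/5 - (2*h*(h + l) + 6)**2/5 = 9/5 - (6 + 2*h*(h + l))**2/5)
o(g, a) = a*(9/5 - 4*(3 + 2*g**2)**2/5) (o(g, a) = a*(9/5 - 4*(3 + g**2 + g*g)**2/5) = a*(9/5 - 4*(3 + g**2 + g**2)**2/5) = a*(9/5 - 4*(3 + 2*g**2)**2/5))
(-5*o(-4, -4))*((6 - 13) + 2) = (-(-1)*(-4)*(-9 + 4*(3 + 2*(-4)**2)**2))*((6 - 13) + 2) = (-(-1)*(-4)*(-9 + 4*(3 + 2*16)**2))*(-7 + 2) = -(-1)*(-4)*(-9 + 4*(3 + 32)**2)*(-5) = -(-1)*(-4)*(-9 + 4*35**2)*(-5) = -(-1)*(-4)*(-9 + 4*1225)*(-5) = -(-1)*(-4)*(-9 + 4900)*(-5) = -(-1)*(-4)*4891*(-5) = -5*19564/5*(-5) = -19564*(-5) = 97820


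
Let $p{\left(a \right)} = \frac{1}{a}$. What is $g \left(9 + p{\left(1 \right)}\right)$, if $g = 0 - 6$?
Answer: $-60$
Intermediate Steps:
$g = -6$ ($g = 0 - 6 = -6$)
$g \left(9 + p{\left(1 \right)}\right) = - 6 \left(9 + 1^{-1}\right) = - 6 \left(9 + 1\right) = \left(-6\right) 10 = -60$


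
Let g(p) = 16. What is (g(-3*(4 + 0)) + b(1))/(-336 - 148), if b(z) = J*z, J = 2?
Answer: -9/242 ≈ -0.037190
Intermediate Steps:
b(z) = 2*z
(g(-3*(4 + 0)) + b(1))/(-336 - 148) = (16 + 2*1)/(-336 - 148) = (16 + 2)/(-484) = 18*(-1/484) = -9/242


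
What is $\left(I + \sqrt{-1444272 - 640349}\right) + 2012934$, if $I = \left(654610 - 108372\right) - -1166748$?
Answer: $3725920 + i \sqrt{2084621} \approx 3.7259 \cdot 10^{6} + 1443.8 i$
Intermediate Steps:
$I = 1712986$ ($I = \left(654610 - 108372\right) + 1166748 = 546238 + 1166748 = 1712986$)
$\left(I + \sqrt{-1444272 - 640349}\right) + 2012934 = \left(1712986 + \sqrt{-1444272 - 640349}\right) + 2012934 = \left(1712986 + \sqrt{-2084621}\right) + 2012934 = \left(1712986 + i \sqrt{2084621}\right) + 2012934 = 3725920 + i \sqrt{2084621}$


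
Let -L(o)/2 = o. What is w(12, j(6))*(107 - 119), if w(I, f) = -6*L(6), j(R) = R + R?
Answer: -864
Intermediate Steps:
L(o) = -2*o
j(R) = 2*R
w(I, f) = 72 (w(I, f) = -(-12)*6 = -6*(-12) = 72)
w(12, j(6))*(107 - 119) = 72*(107 - 119) = 72*(-12) = -864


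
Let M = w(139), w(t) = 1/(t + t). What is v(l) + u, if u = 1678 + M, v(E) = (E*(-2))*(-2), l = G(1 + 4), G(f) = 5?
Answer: 472045/278 ≈ 1698.0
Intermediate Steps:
w(t) = 1/(2*t)
M = 1/278 (M = (½)/139 = (½)*(1/139) = 1/278 ≈ 0.0035971)
l = 5
v(E) = 4*E (v(E) = -2*E*(-2) = 4*E)
u = 466485/278 (u = 1678 + 1/278 = 466485/278 ≈ 1678.0)
v(l) + u = 4*5 + 466485/278 = 20 + 466485/278 = 472045/278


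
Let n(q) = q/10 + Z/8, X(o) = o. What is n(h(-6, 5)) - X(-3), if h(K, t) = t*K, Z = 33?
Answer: 33/8 ≈ 4.1250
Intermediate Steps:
h(K, t) = K*t
n(q) = 33/8 + q/10 (n(q) = q/10 + 33/8 = 33/8 + q/10)
n(h(-6, 5)) - X(-3) = (33/8 + (-6*5)/10) - 1*(-3) = (33/8 + (1/10)*(-30)) + 3 = (33/8 - 3) + 3 = 9/8 + 3 = 33/8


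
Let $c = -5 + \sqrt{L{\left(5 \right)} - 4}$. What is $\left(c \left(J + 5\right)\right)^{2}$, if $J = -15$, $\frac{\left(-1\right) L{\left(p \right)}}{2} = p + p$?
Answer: $100 - 2000 i \sqrt{6} \approx 100.0 - 4899.0 i$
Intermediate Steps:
$L{\left(p \right)} = - 4 p$ ($L{\left(p \right)} = - 2 \left(p + p\right) = - 2 \cdot 2 p = - 4 p$)
$c = -5 + 2 i \sqrt{6}$ ($c = -5 + \sqrt{\left(-4\right) 5 - 4} = -5 + \sqrt{-20 - 4} = -5 + \sqrt{-24} = -5 + 2 i \sqrt{6} \approx -5.0 + 4.899 i$)
$\left(c \left(J + 5\right)\right)^{2} = \left(\left(-5 + 2 i \sqrt{6}\right) \left(-15 + 5\right)\right)^{2} = \left(\left(-5 + 2 i \sqrt{6}\right) \left(-10\right)\right)^{2} = \left(50 - 20 i \sqrt{6}\right)^{2}$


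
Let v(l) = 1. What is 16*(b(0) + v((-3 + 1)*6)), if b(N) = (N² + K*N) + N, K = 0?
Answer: 16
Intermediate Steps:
b(N) = N + N² (b(N) = (N² + 0*N) + N = (N² + 0) + N = N² + N = N + N²)
16*(b(0) + v((-3 + 1)*6)) = 16*(0*(1 + 0) + 1) = 16*(0*1 + 1) = 16*(0 + 1) = 16*1 = 16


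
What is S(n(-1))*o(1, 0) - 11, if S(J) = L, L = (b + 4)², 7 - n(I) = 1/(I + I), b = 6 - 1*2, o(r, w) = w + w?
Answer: -11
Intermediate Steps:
o(r, w) = 2*w
b = 4 (b = 6 - 2 = 4)
n(I) = 7 - 1/(2*I) (n(I) = 7 - 1/(I + I) = 7 - 1/(2*I))
L = 64 (L = (4 + 4)² = 8² = 64)
S(J) = 64
S(n(-1))*o(1, 0) - 11 = 64*(2*0) - 11 = 64*0 - 11 = 0 - 11 = -11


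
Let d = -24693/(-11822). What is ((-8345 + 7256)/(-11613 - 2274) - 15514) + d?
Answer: -282956710083/18241346 ≈ -15512.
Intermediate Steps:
d = 24693/11822 (d = -24693*(-1/11822) = 24693/11822 ≈ 2.0887)
((-8345 + 7256)/(-11613 - 2274) - 15514) + d = ((-8345 + 7256)/(-11613 - 2274) - 15514) + 24693/11822 = (-1089/(-13887) - 15514) + 24693/11822 = (-1089*(-1/13887) - 15514) + 24693/11822 = (121/1543 - 15514) + 24693/11822 = -23937981/1543 + 24693/11822 = -282956710083/18241346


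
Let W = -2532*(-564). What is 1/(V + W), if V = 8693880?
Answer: 1/10121928 ≈ 9.8795e-8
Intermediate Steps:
W = 1428048
1/(V + W) = 1/(8693880 + 1428048) = 1/10121928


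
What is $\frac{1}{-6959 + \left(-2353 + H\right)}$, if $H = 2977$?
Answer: $- \frac{1}{6335} \approx -0.00015785$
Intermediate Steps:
$\frac{1}{-6959 + \left(-2353 + H\right)} = \frac{1}{-6959 + \left(-2353 + 2977\right)} = \frac{1}{-6959 + 624} = \frac{1}{-6335} = - \frac{1}{6335}$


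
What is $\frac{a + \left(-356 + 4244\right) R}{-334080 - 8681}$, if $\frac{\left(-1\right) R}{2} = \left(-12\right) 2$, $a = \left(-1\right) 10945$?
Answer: $- \frac{175679}{342761} \approx -0.51254$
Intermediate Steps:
$a = -10945$
$R = 48$ ($R = - 2 \left(\left(-12\right) 2\right) = \left(-2\right) \left(-24\right) = 48$)
$\frac{a + \left(-356 + 4244\right) R}{-334080 - 8681} = \frac{-10945 + \left(-356 + 4244\right) 48}{-334080 - 8681} = \frac{-10945 + 3888 \cdot 48}{-342761} = \left(-10945 + 186624\right) \left(- \frac{1}{342761}\right) = 175679 \left(- \frac{1}{342761}\right) = - \frac{175679}{342761}$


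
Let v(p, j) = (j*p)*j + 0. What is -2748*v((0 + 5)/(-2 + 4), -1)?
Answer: -6870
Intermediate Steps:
v(p, j) = p*j² (v(p, j) = p*j² + 0 = p*j²)
-2748*v((0 + 5)/(-2 + 4), -1) = -2748*(0 + 5)/(-2 + 4)*(-1)² = -2748*5/2 = -6870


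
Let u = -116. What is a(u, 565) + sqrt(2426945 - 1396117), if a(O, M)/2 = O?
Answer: -232 + 2*sqrt(257707) ≈ 783.30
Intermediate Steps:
a(O, M) = 2*O
a(u, 565) + sqrt(2426945 - 1396117) = 2*(-116) + sqrt(2426945 - 1396117) = -232 + sqrt(1030828) = -232 + 2*sqrt(257707)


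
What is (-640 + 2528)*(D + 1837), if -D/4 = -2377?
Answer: 21419360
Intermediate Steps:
D = 9508 (D = -4*(-2377) = 9508)
(-640 + 2528)*(D + 1837) = (-640 + 2528)*(9508 + 1837) = 1888*11345 = 21419360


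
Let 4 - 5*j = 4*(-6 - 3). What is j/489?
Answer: 8/489 ≈ 0.016360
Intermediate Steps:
j = 8 (j = 4/5 - 4*(-6 - 3)/5 = 4/5 - 4*(-9)/5 = 4/5 - 1/5*(-36) = 4/5 + 36/5 = 8)
j/489 = 8/489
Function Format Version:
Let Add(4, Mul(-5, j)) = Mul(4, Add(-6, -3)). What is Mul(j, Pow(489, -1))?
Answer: Rational(8, 489) ≈ 0.016360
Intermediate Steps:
j = 8 (j = Add(Rational(4, 5), Mul(Rational(-1, 5), Mul(4, Add(-6, -3)))) = Add(Rational(4, 5), Mul(Rational(-1, 5), Mul(4, -9))) = Add(Rational(4, 5), Mul(Rational(-1, 5), -36)) = Add(Rational(4, 5), Rational(36, 5)) = 8)
Mul(j, Pow(489, -1)) = Mul(8, Pow(489, -1)) = Mul(8, Rational(1, 489)) = Rational(8, 489)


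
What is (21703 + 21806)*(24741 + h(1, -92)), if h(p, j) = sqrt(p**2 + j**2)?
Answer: 1076456169 + 43509*sqrt(8465) ≈ 1.0805e+9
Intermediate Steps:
h(p, j) = sqrt(j**2 + p**2)
(21703 + 21806)*(24741 + h(1, -92)) = (21703 + 21806)*(24741 + sqrt((-92)**2 + 1**2)) = 43509*(24741 + sqrt(8464 + 1)) = 43509*(24741 + sqrt(8465)) = 1076456169 + 43509*sqrt(8465)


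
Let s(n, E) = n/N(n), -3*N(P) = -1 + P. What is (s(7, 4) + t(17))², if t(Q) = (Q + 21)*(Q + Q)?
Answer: 6640929/4 ≈ 1.6602e+6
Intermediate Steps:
N(P) = ⅓ - P/3 (N(P) = -(-1 + P)/3 = ⅓ - P/3)
t(Q) = 2*Q*(21 + Q) (t(Q) = (21 + Q)*(2*Q) = 2*Q*(21 + Q))
s(n, E) = n/(⅓ - n/3)
(s(7, 4) + t(17))² = (-3*7/(-1 + 7) + 2*17*(21 + 17))² = (-3*7/6 + 2*17*38)² = (-3*7*⅙ + 1292)² = (-7/2 + 1292)² = (2577/2)² = 6640929/4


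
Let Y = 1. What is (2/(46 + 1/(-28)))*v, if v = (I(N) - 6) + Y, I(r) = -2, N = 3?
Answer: -392/1287 ≈ -0.30458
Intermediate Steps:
v = -7 (v = (-2 - 6) + 1 = -8 + 1 = -7)
(2/(46 + 1/(-28)))*v = (2/(46 + 1/(-28)))*(-7) = (2/(46 - 1/28))*(-7) = (2/(1287/28))*(-7) = ((28/1287)*2)*(-7) = (56/1287)*(-7) = -392/1287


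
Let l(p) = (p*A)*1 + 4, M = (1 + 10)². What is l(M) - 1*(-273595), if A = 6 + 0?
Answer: 274325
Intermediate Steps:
A = 6
M = 121 (M = 11² = 121)
l(p) = 4 + 6*p (l(p) = (p*6)*1 + 4 = (6*p)*1 + 4 = 6*p + 4 = 4 + 6*p)
l(M) - 1*(-273595) = (4 + 6*121) - 1*(-273595) = (4 + 726) + 273595 = 730 + 273595 = 274325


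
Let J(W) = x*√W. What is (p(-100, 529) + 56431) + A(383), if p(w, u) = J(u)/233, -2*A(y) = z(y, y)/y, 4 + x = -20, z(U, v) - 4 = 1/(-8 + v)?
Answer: 3776725595017/66929250 ≈ 56429.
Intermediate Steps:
z(U, v) = 4 + 1/(-8 + v)
x = -24 (x = -4 - 20 = -24)
J(W) = -24*√W
A(y) = -(-31 + 4*y)/(2*y*(-8 + y)) (A(y) = -(-31 + 4*y)/(-8 + y)/(2*y) = -(-31 + 4*y)/(2*y*(-8 + y)))
p(w, u) = -24*√u/233
(p(-100, 529) + 56431) + A(383) = (-24*√529/233 + 56431) + (½)*(31 - 4*383)/(383*(-8 + 383)) = (-24/233*23 + 56431) + (½)*(1/383)*(31 - 1532)/375 = (-552/233 + 56431) + (½)*(1/383)*(1/375)*(-1501) = 13147871/233 - 1501/287250 = 3776725595017/66929250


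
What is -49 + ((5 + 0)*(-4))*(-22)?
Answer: 391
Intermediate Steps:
-49 + ((5 + 0)*(-4))*(-22) = -49 + (5*(-4))*(-22) = -49 - 20*(-22) = -49 + 440 = 391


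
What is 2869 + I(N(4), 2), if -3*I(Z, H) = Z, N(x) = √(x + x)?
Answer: 2869 - 2*√2/3 ≈ 2868.1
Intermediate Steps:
N(x) = √2*√x (N(x) = √(2*x) = √2*√x)
I(Z, H) = -Z/3
2869 + I(N(4), 2) = 2869 - √2*√4/3 = 2869 - √2*2/3 = 2869 - 2*√2/3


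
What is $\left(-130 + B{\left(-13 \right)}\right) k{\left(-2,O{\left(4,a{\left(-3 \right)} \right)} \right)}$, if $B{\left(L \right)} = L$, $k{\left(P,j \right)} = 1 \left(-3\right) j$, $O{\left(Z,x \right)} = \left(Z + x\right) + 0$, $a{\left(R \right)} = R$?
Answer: $429$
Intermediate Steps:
$O{\left(Z,x \right)} = Z + x$
$k{\left(P,j \right)} = - 3 j$
$\left(-130 + B{\left(-13 \right)}\right) k{\left(-2,O{\left(4,a{\left(-3 \right)} \right)} \right)} = \left(-130 - 13\right) \left(- 3 \left(4 - 3\right)\right) = - 143 \left(\left(-3\right) 1\right) = \left(-143\right) \left(-3\right) = 429$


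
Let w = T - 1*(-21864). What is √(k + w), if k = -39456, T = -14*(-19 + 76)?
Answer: I*√18390 ≈ 135.61*I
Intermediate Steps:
T = -798 (T = -14*57 = -798)
w = 21066 (w = -798 - 1*(-21864) = -798 + 21864 = 21066)
√(k + w) = √(-39456 + 21066) = √(-18390) = I*√18390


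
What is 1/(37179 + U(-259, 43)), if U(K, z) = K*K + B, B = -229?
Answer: 1/104031 ≈ 9.6125e-6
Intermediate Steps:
U(K, z) = -229 + K² (U(K, z) = K*K - 229 = K² - 229 = -229 + K²)
1/(37179 + U(-259, 43)) = 1/(37179 + (-229 + (-259)²)) = 1/(37179 + (-229 + 67081)) = 1/(37179 + 66852) = 1/104031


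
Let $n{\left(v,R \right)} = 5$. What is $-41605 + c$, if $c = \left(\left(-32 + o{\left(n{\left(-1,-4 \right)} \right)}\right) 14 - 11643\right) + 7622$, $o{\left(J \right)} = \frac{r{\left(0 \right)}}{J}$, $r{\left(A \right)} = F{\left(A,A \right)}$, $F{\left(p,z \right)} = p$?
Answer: $-46074$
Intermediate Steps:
$r{\left(A \right)} = A$
$o{\left(J \right)} = 0$ ($o{\left(J \right)} = \frac{0}{J} = 0$)
$c = -4469$ ($c = \left(\left(-32 + 0\right) 14 - 11643\right) + 7622 = \left(\left(-32\right) 14 - 11643\right) + 7622 = \left(-448 - 11643\right) + 7622 = -12091 + 7622 = -4469$)
$-41605 + c = -41605 - 4469 = -46074$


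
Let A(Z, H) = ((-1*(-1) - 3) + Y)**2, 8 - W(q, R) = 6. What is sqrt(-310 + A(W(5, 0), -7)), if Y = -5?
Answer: 3*I*sqrt(29) ≈ 16.155*I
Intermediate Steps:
W(q, R) = 2 (W(q, R) = 8 - 1*6 = 8 - 6 = 2)
A(Z, H) = 49 (A(Z, H) = ((-1*(-1) - 3) - 5)**2 = ((1 - 3) - 5)**2 = (-2 - 5)**2 = (-7)**2 = 49)
sqrt(-310 + A(W(5, 0), -7)) = sqrt(-310 + 49) = sqrt(-261) = 3*I*sqrt(29)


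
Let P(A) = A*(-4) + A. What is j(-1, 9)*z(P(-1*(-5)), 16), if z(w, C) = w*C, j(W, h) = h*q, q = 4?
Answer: -8640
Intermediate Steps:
j(W, h) = 4*h (j(W, h) = h*4 = 4*h)
P(A) = -3*A (P(A) = -4*A + A = -3*A)
z(w, C) = C*w
j(-1, 9)*z(P(-1*(-5)), 16) = (4*9)*(16*(-(-3)*(-5))) = 36*(16*(-3*5)) = 36*(16*(-15)) = 36*(-240) = -8640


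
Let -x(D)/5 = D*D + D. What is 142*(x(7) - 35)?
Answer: -44730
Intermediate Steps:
x(D) = -5*D - 5*D² (x(D) = -5*(D*D + D) = -5*(D² + D) = -5*(D + D²) = -5*D - 5*D²)
142*(x(7) - 35) = 142*(-5*7*(1 + 7) - 35) = 142*(-5*7*8 - 35) = 142*(-280 - 35) = 142*(-315) = -44730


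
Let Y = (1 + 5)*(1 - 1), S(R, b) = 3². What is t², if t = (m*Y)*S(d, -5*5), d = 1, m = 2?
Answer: 0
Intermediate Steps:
S(R, b) = 9
Y = 0 (Y = 6*0 = 0)
t = 0 (t = (2*0)*9 = 0*9 = 0)
t² = 0² = 0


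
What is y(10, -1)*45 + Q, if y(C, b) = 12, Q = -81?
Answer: 459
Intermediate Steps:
y(10, -1)*45 + Q = 12*45 - 81 = 540 - 81 = 459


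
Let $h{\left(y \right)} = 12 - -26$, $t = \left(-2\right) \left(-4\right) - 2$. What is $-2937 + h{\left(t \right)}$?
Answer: $-2899$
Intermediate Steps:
$t = 6$ ($t = 8 - 2 = 6$)
$h{\left(y \right)} = 38$ ($h{\left(y \right)} = 12 + 26 = 38$)
$-2937 + h{\left(t \right)} = -2937 + 38 = -2899$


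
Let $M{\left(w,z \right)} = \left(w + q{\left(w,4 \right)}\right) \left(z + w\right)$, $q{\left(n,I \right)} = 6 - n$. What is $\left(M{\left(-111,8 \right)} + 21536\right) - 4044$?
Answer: $16874$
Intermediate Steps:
$M{\left(w,z \right)} = 6 w + 6 z$ ($M{\left(w,z \right)} = \left(w - \left(-6 + w\right)\right) \left(z + w\right) = 6 \left(w + z\right) = 6 w + 6 z$)
$\left(M{\left(-111,8 \right)} + 21536\right) - 4044 = \left(\left(6 \left(-111\right) + 6 \cdot 8\right) + 21536\right) - 4044 = \left(\left(-666 + 48\right) + 21536\right) - 4044 = \left(-618 + 21536\right) - 4044 = 20918 - 4044 = 16874$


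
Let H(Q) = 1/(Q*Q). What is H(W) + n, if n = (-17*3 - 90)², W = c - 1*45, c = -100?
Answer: 417998026/21025 ≈ 19881.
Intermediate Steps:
W = -145 (W = -100 - 1*45 = -100 - 45 = -145)
n = 19881 (n = (-51 - 90)² = (-141)² = 19881)
H(Q) = Q⁻²
H(W) + n = (-145)⁻² + 19881 = 1/21025 + 19881 = 417998026/21025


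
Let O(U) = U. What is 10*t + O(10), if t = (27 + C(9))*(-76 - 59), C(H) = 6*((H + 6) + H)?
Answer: -230840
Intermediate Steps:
C(H) = 36 + 12*H (C(H) = 6*((6 + H) + H) = 6*(6 + 2*H) = 36 + 12*H)
t = -23085 (t = (27 + (36 + 12*9))*(-76 - 59) = (27 + (36 + 108))*(-135) = (27 + 144)*(-135) = 171*(-135) = -23085)
10*t + O(10) = 10*(-23085) + 10 = -230850 + 10 = -230840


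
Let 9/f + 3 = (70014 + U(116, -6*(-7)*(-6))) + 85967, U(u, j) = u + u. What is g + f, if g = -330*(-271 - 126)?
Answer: 6821690703/52070 ≈ 1.3101e+5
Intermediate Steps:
U(u, j) = 2*u
g = 131010 (g = -330*(-397) = 131010)
f = 3/52070 (f = 9/(-3 + ((70014 + 2*116) + 85967)) = 9/(-3 + ((70014 + 232) + 85967)) = 9/(-3 + (70246 + 85967)) = 9/(-3 + 156213) = 9/156210 = 9*(1/156210) = 3/52070 ≈ 5.7615e-5)
g + f = 131010 + 3/52070 = 6821690703/52070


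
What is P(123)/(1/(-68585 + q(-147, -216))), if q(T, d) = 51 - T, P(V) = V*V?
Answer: -1034626923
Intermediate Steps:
P(V) = V²
P(123)/(1/(-68585 + q(-147, -216))) = 123²/(1/(-68585 + (51 - 1*(-147)))) = 15129/(1/(-68585 + (51 + 147))) = 15129/(1/(-68585 + 198)) = 15129/(1/(-68387)) = 15129/(-1/68387) = 15129*(-68387) = -1034626923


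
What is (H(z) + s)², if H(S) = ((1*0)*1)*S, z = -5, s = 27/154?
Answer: 729/23716 ≈ 0.030739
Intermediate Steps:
s = 27/154 (s = 27*(1/154) = 27/154 ≈ 0.17532)
H(S) = 0 (H(S) = (0*1)*S = 0*S = 0)
(H(z) + s)² = (0 + 27/154)² = (27/154)² = 729/23716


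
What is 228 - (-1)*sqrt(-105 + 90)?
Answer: 228 + I*sqrt(15) ≈ 228.0 + 3.873*I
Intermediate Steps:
228 - (-1)*sqrt(-105 + 90) = 228 - (-1)*sqrt(-15) = 228 - (-1)*I*sqrt(15) = 228 + I*sqrt(15)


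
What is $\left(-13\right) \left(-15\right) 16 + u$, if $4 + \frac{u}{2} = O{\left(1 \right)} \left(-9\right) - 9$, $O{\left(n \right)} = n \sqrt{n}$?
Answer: $3076$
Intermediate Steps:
$O{\left(n \right)} = n^{\frac{3}{2}}$
$u = -44$ ($u = -8 + 2 \left(1^{\frac{3}{2}} \left(-9\right) - 9\right) = -8 + 2 \left(1 \left(-9\right) - 9\right) = -8 + 2 \left(-9 - 9\right) = -8 + 2 \left(-18\right) = -8 - 36 = -44$)
$\left(-13\right) \left(-15\right) 16 + u = \left(-13\right) \left(-15\right) 16 - 44 = 195 \cdot 16 - 44 = 3120 - 44 = 3076$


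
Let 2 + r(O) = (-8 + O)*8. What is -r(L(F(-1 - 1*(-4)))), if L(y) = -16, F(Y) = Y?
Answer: 194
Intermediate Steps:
r(O) = -66 + 8*O (r(O) = -2 + (-8 + O)*8 = -2 + (-64 + 8*O) = -66 + 8*O)
-r(L(F(-1 - 1*(-4)))) = -(-66 + 8*(-16)) = -(-66 - 128) = -1*(-194) = 194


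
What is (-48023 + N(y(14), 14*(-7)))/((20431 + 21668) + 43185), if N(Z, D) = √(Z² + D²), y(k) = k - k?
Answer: -5325/9476 ≈ -0.56195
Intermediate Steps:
y(k) = 0
N(Z, D) = √(D² + Z²)
(-48023 + N(y(14), 14*(-7)))/((20431 + 21668) + 43185) = (-48023 + √((14*(-7))² + 0²))/((20431 + 21668) + 43185) = (-48023 + √((-98)² + 0))/(42099 + 43185) = (-48023 + √(9604 + 0))/85284 = (-48023 + √9604)*(1/85284) = (-48023 + 98)*(1/85284) = -47925*1/85284 = -5325/9476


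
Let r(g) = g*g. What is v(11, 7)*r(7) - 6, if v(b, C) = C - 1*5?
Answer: 92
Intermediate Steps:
v(b, C) = -5 + C (v(b, C) = C - 5 = -5 + C)
r(g) = g**2
v(11, 7)*r(7) - 6 = (-5 + 7)*7**2 - 6 = 2*49 - 6 = 98 - 6 = 92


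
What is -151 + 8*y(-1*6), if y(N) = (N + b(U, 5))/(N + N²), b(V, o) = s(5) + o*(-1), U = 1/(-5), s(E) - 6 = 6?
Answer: -2261/15 ≈ -150.73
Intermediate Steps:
s(E) = 12 (s(E) = 6 + 6 = 12)
U = -⅕ ≈ -0.20000
b(V, o) = 12 - o (b(V, o) = 12 + o*(-1) = 12 - o)
y(N) = (7 + N)/(N + N²) (y(N) = (N + (12 - 1*5))/(N + N²) = (N + (12 - 5))/(N + N²) = (N + 7)/(N + N²) = (7 + N)/(N + N²))
-151 + 8*y(-1*6) = -151 + 8*((7 - 1*6)/(((-1*6))*(1 - 1*6))) = -151 + 8*((7 - 6)/((-6)*(1 - 6))) = -151 + 8*(-⅙*1/(-5)) = -151 + 8*(-⅙*(-⅕)*1) = -151 + 8*(1/30) = -151 + 4/15 = -2261/15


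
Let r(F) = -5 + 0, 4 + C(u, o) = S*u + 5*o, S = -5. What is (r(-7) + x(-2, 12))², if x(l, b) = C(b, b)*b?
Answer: 2809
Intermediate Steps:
C(u, o) = -4 - 5*u + 5*o (C(u, o) = -4 + (-5*u + 5*o) = -4 - 5*u + 5*o)
x(l, b) = -4*b (x(l, b) = (-4 - 5*b + 5*b)*b = -4*b)
r(F) = -5
(r(-7) + x(-2, 12))² = (-5 - 4*12)² = (-5 - 48)² = (-53)² = 2809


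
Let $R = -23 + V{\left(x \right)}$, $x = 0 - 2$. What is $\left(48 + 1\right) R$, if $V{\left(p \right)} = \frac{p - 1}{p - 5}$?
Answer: $-1106$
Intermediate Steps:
$x = -2$ ($x = 0 - 2 = -2$)
$V{\left(p \right)} = \frac{-1 + p}{-5 + p}$
$R = - \frac{158}{7}$ ($R = -23 + \frac{-1 - 2}{-5 - 2} = -23 + \frac{1}{-7} \left(-3\right) = -23 - - \frac{3}{7} = -23 + \frac{3}{7} = - \frac{158}{7} \approx -22.571$)
$\left(48 + 1\right) R = \left(48 + 1\right) \left(- \frac{158}{7}\right) = 49 \left(- \frac{158}{7}\right) = -1106$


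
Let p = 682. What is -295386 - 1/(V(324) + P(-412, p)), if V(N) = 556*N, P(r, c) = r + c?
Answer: -53291769805/180414 ≈ -2.9539e+5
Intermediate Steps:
P(r, c) = c + r
-295386 - 1/(V(324) + P(-412, p)) = -295386 - 1/(556*324 + (682 - 412)) = -295386 - 1/(180144 + 270) = -295386 - 1/180414 = -53291769805/180414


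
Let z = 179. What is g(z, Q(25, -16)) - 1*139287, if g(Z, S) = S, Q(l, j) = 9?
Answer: -139278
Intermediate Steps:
g(z, Q(25, -16)) - 1*139287 = 9 - 1*139287 = 9 - 139287 = -139278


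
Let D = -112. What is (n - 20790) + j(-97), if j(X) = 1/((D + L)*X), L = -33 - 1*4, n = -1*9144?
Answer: -432636101/14453 ≈ -29934.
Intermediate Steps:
n = -9144
L = -37 (L = -33 - 4 = -37)
j(X) = -1/(149*X) (j(X) = 1/((-112 - 37)*X) = 1/((-149)*X) = -1/(149*X))
(n - 20790) + j(-97) = (-9144 - 20790) - 1/149/(-97) = -29934 - 1/149*(-1/97) = -29934 + 1/14453 = -432636101/14453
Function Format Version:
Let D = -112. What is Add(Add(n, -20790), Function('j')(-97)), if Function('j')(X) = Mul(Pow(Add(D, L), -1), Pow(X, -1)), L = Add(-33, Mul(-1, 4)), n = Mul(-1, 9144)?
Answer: Rational(-432636101, 14453) ≈ -29934.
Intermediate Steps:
n = -9144
L = -37 (L = Add(-33, -4) = -37)
Function('j')(X) = Mul(Rational(-1, 149), Pow(X, -1)) (Function('j')(X) = Mul(Pow(Add(-112, -37), -1), Pow(X, -1)) = Mul(Pow(-149, -1), Pow(X, -1)) = Mul(Rational(-1, 149), Pow(X, -1)))
Add(Add(n, -20790), Function('j')(-97)) = Add(Add(-9144, -20790), Mul(Rational(-1, 149), Pow(-97, -1))) = Add(-29934, Mul(Rational(-1, 149), Rational(-1, 97))) = Add(-29934, Rational(1, 14453)) = Rational(-432636101, 14453)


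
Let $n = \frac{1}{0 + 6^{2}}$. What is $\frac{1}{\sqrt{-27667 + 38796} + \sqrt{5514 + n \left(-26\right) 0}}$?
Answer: $\frac{1}{\sqrt{5514} + \sqrt{11129}} \approx 0.0055633$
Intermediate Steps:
$n = \frac{1}{36}$ ($n = \frac{1}{0 + 36} = \frac{1}{36} \approx 0.027778$)
$\frac{1}{\sqrt{-27667 + 38796} + \sqrt{5514 + n \left(-26\right) 0}} = \frac{1}{\sqrt{-27667 + 38796} + \sqrt{5514 + \frac{1}{36} \left(-26\right) 0}} = \frac{1}{\sqrt{11129} + \sqrt{5514 - 0}} = \frac{1}{\sqrt{11129} + \sqrt{5514 + 0}} = \frac{1}{\sqrt{11129} + \sqrt{5514}} = \frac{1}{\sqrt{5514} + \sqrt{11129}}$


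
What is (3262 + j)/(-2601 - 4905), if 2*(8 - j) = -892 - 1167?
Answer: -8599/15012 ≈ -0.57281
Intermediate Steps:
j = 2075/2 (j = 8 - (-892 - 1167)/2 = 8 - ½*(-2059) = 8 + 2059/2 = 2075/2 ≈ 1037.5)
(3262 + j)/(-2601 - 4905) = (3262 + 2075/2)/(-2601 - 4905) = (8599/2)/(-7506) = (8599/2)*(-1/7506) = -8599/15012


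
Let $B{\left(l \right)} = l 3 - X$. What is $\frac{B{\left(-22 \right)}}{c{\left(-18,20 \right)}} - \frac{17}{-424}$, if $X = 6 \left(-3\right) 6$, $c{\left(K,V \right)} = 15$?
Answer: $\frac{6021}{2120} \approx 2.8401$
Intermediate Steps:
$X = -108$ ($X = \left(-18\right) 6 = -108$)
$B{\left(l \right)} = 108 + 3 l$ ($B{\left(l \right)} = l 3 - -108 = 3 l + 108 = 108 + 3 l$)
$\frac{B{\left(-22 \right)}}{c{\left(-18,20 \right)}} - \frac{17}{-424} = \frac{108 + 3 \left(-22\right)}{15} - \frac{17}{-424} = \left(108 - 66\right) \frac{1}{15} - - \frac{17}{424} = 42 \cdot \frac{1}{15} + \frac{17}{424} = \frac{14}{5} + \frac{17}{424} = \frac{6021}{2120}$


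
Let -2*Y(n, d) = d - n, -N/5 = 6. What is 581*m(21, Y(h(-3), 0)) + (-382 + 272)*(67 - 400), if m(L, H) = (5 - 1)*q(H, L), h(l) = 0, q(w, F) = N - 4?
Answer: -42386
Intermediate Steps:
N = -30 (N = -5*6 = -30)
q(w, F) = -34 (q(w, F) = -30 - 4 = -34)
Y(n, d) = n/2 - d/2 (Y(n, d) = -(d - n)/2 = n/2 - d/2)
m(L, H) = -136 (m(L, H) = (5 - 1)*(-34) = 4*(-34) = -136)
581*m(21, Y(h(-3), 0)) + (-382 + 272)*(67 - 400) = 581*(-136) + (-382 + 272)*(67 - 400) = -79016 - 110*(-333) = -79016 + 36630 = -42386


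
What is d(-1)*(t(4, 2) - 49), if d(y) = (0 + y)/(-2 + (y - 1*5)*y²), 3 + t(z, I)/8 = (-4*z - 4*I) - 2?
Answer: -281/8 ≈ -35.125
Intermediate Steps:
t(z, I) = -40 - 32*I - 32*z (t(z, I) = -24 + 8*((-4*z - 4*I) - 2) = -24 + 8*((-4*I - 4*z) - 2) = -24 + 8*(-2 - 4*I - 4*z) = -24 + (-16 - 32*I - 32*z) = -40 - 32*I - 32*z)
d(y) = y/(-2 + y²*(-5 + y)) (d(y) = y/(-2 + (y - 5)*y²) = y/(-2 + (-5 + y)*y²) = y/(-2 + y²*(-5 + y)))
d(-1)*(t(4, 2) - 49) = (-1/(-2 + (-1)³ - 5*(-1)²))*((-40 - 32*2 - 32*4) - 49) = (-1/(-2 - 1 - 5*1))*((-40 - 64 - 128) - 49) = (-1/(-2 - 1 - 5))*(-232 - 49) = -1/(-8)*(-281) = -1*(-⅛)*(-281) = (⅛)*(-281) = -281/8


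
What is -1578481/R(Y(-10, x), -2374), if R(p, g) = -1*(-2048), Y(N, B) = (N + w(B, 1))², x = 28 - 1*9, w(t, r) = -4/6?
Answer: -1578481/2048 ≈ -770.74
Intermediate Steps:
w(t, r) = -⅔ (w(t, r) = -4*⅙ = -⅔)
x = 19 (x = 28 - 9 = 19)
Y(N, B) = (-⅔ + N)² (Y(N, B) = (N - ⅔)² = (-⅔ + N)²)
R(p, g) = 2048
-1578481/R(Y(-10, x), -2374) = -1578481/2048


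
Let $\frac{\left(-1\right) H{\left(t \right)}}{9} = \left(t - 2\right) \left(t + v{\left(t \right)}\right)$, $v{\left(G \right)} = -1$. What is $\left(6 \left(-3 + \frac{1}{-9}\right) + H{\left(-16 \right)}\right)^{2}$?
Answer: $\frac{69189124}{9} \approx 7.6877 \cdot 10^{6}$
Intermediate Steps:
$H{\left(t \right)} = - 9 \left(-1 + t\right) \left(-2 + t\right)$ ($H{\left(t \right)} = - 9 \left(t - 2\right) \left(t - 1\right) = - 9 \left(-2 + t\right) \left(-1 + t\right) = - 9 \left(-1 + t\right) \left(-2 + t\right)$)
$\left(6 \left(-3 + \frac{1}{-9}\right) + H{\left(-16 \right)}\right)^{2} = \left(6 \left(-3 + \frac{1}{-9}\right) - \left(450 + 2304\right)\right)^{2} = \left(6 \left(-3 - \frac{1}{9}\right) - 2754\right)^{2} = \left(6 \left(- \frac{28}{9}\right) - 2754\right)^{2} = \left(- \frac{56}{3} - 2754\right)^{2} = \left(- \frac{8318}{3}\right)^{2} = \frac{69189124}{9}$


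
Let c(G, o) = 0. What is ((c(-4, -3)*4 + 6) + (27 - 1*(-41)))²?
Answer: 5476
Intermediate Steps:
((c(-4, -3)*4 + 6) + (27 - 1*(-41)))² = ((0*4 + 6) + (27 - 1*(-41)))² = ((0 + 6) + (27 + 41))² = (6 + 68)² = 74² = 5476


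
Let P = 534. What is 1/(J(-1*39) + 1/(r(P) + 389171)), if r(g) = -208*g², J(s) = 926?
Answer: 58923277/54562954501 ≈ 0.0010799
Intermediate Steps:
1/(J(-1*39) + 1/(r(P) + 389171)) = 1/(926 + 1/(-208*534² + 389171)) = 1/(926 + 1/(-208*285156 + 389171)) = 1/(926 + 1/(-59312448 + 389171)) = 1/(926 + 1/(-58923277)) = 1/(926 - 1/58923277) = 1/(54562954501/58923277) = 58923277/54562954501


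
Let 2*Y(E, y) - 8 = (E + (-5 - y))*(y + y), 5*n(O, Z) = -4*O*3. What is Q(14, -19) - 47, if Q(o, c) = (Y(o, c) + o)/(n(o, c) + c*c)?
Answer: -79509/1637 ≈ -48.570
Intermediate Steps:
n(O, Z) = -12*O/5 (n(O, Z) = (-4*O*3)/5 = (-12*O)/5 = -12*O/5)
Y(E, y) = 4 + y*(-5 + E - y) (Y(E, y) = 4 + ((E + (-5 - y))*(y + y))/2 = 4 + ((-5 + E - y)*(2*y))/2 = 4 + (2*y*(-5 + E - y))/2 = 4 + y*(-5 + E - y))
Q(o, c) = (4 + o - c**2 - 5*c + c*o)/(c**2 - 12*o/5) (Q(o, c) = ((4 - c**2 - 5*c + o*c) + o)/(-12*o/5 + c*c) = ((4 - c**2 - 5*c + c*o) + o)/(-12*o/5 + c**2) = (4 + o - c**2 - 5*c + c*o)/(c**2 - 12*o/5))
Q(14, -19) - 47 = 5*(4 + 14 - 1*(-19)**2 - 5*(-19) - 19*14)/(-12*14 + 5*(-19)**2) - 47 = 5*(4 + 14 - 1*361 + 95 - 266)/(-168 + 5*361) - 47 = 5*(4 + 14 - 361 + 95 - 266)/(-168 + 1805) - 47 = 5*(-514)/1637 - 47 = 5*(1/1637)*(-514) - 47 = -2570/1637 - 47 = -79509/1637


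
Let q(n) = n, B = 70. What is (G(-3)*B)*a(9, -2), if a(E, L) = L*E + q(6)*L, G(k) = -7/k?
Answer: -4900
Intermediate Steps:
a(E, L) = 6*L + E*L (a(E, L) = L*E + 6*L = E*L + 6*L = 6*L + E*L)
(G(-3)*B)*a(9, -2) = (-7/(-3)*70)*(-2*(6 + 9)) = (-7*(-⅓)*70)*(-2*15) = ((7/3)*70)*(-30) = (490/3)*(-30) = -4900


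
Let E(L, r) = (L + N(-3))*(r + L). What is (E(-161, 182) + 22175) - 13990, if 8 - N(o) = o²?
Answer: 4783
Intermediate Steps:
N(o) = 8 - o²
E(L, r) = (-1 + L)*(L + r) (E(L, r) = (L + (8 - 1*(-3)²))*(r + L) = (L + (8 - 1*9))*(L + r) = (L + (8 - 9))*(L + r) = (L - 1)*(L + r) = (-1 + L)*(L + r))
(E(-161, 182) + 22175) - 13990 = (((-161)² - 1*(-161) - 1*182 - 161*182) + 22175) - 13990 = ((25921 + 161 - 182 - 29302) + 22175) - 13990 = (-3402 + 22175) - 13990 = 18773 - 13990 = 4783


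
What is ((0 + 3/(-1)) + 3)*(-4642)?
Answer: 0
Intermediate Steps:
((0 + 3/(-1)) + 3)*(-4642) = ((0 + 3*(-1)) + 3)*(-4642) = ((0 - 3) + 3)*(-4642) = (-3 + 3)*(-4642) = 0*(-4642) = 0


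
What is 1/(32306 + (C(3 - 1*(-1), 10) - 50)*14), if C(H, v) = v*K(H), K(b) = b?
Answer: 1/32166 ≈ 3.1089e-5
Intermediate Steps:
C(H, v) = H*v (C(H, v) = v*H = H*v)
1/(32306 + (C(3 - 1*(-1), 10) - 50)*14) = 1/(32306 + ((3 - 1*(-1))*10 - 50)*14) = 1/(32306 + ((3 + 1)*10 - 50)*14) = 1/(32306 + (4*10 - 50)*14) = 1/(32306 + (40 - 50)*14) = 1/(32306 - 10*14) = 1/(32306 - 140) = 1/32166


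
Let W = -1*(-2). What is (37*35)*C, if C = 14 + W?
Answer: 20720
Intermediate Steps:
W = 2
C = 16 (C = 14 + 2 = 16)
(37*35)*C = (37*35)*16 = 1295*16 = 20720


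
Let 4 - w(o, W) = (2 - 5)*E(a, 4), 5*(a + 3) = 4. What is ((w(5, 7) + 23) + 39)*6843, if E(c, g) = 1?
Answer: 472167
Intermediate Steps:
a = -11/5 (a = -3 + (⅕)*4 = -3 + ⅘ = -11/5 ≈ -2.2000)
w(o, W) = 7 (w(o, W) = 4 - (2 - 5) = 4 - (-3) = 4 - 1*(-3) = 4 + 3 = 7)
((w(5, 7) + 23) + 39)*6843 = ((7 + 23) + 39)*6843 = (30 + 39)*6843 = 69*6843 = 472167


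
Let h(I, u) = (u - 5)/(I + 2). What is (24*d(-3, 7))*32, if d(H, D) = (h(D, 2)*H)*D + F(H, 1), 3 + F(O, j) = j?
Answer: 3840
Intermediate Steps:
F(O, j) = -3 + j
h(I, u) = (-5 + u)/(2 + I)
d(H, D) = -2 - 3*D*H/(2 + D) (d(H, D) = (((-5 + 2)/(2 + D))*H)*D + (-3 + 1) = ((-3/(2 + D))*H)*D - 2 = (-3*H/(2 + D))*D - 2 = -3*D*H/(2 + D) - 2 = -2 - 3*D*H/(2 + D))
(24*d(-3, 7))*32 = (24*((-4 - 2*7 - 3*7*(-3))/(2 + 7)))*32 = (24*((-4 - 14 + 63)/9))*32 = (24*((1/9)*45))*32 = (24*5)*32 = 120*32 = 3840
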